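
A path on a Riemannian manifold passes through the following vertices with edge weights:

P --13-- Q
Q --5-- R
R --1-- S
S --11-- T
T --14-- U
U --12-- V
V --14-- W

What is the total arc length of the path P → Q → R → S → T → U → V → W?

Arc length = 13 + 5 + 1 + 11 + 14 + 12 + 14 = 70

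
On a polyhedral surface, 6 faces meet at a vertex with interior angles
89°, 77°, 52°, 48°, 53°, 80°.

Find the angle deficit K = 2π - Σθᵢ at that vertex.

Sum of angles = 399°. K = 360° - 399° = -39° = -13π/60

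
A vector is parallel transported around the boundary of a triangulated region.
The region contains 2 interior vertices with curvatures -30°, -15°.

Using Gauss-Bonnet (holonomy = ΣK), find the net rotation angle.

Holonomy = total enclosed curvature = (-30°) + (-15°) = -45°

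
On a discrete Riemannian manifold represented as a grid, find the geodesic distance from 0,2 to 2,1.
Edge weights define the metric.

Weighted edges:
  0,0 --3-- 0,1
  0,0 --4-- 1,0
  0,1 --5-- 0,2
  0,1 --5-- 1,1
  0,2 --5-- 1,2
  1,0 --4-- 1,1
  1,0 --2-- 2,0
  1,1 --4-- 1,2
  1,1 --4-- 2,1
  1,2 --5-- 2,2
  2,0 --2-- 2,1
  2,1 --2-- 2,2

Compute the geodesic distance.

Shortest path: 0,2 → 1,2 → 2,2 → 2,1, total weight = 12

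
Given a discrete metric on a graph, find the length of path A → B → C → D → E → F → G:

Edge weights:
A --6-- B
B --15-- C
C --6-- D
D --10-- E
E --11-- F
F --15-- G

Arc length = 6 + 15 + 6 + 10 + 11 + 15 = 63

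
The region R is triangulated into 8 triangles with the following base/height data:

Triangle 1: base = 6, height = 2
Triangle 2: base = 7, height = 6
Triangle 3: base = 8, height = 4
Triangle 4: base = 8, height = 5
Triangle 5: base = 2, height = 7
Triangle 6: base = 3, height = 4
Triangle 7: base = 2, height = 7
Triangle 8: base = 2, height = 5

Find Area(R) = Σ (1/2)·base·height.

(1/2)×6×2 + (1/2)×7×6 + (1/2)×8×4 + (1/2)×8×5 + (1/2)×2×7 + (1/2)×3×4 + (1/2)×2×7 + (1/2)×2×5 = 88.0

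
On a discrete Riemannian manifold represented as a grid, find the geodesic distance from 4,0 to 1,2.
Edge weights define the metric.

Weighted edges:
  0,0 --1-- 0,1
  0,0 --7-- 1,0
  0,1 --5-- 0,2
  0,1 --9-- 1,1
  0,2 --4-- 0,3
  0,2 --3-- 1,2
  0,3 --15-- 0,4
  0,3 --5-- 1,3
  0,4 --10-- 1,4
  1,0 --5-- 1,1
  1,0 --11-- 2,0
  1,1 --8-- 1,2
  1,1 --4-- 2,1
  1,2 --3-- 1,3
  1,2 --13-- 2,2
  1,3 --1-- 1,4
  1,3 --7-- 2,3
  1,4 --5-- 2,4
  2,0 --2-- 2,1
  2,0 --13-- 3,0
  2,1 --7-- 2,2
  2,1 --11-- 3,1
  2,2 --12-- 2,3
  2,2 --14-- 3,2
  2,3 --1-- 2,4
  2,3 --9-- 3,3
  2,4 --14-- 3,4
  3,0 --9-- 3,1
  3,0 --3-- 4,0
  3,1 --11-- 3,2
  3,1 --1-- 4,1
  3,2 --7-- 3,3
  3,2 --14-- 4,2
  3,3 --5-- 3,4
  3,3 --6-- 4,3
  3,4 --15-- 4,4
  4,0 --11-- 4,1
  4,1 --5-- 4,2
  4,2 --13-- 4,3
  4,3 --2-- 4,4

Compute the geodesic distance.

Shortest path: 4,0 → 3,0 → 2,0 → 2,1 → 1,1 → 1,2, total weight = 30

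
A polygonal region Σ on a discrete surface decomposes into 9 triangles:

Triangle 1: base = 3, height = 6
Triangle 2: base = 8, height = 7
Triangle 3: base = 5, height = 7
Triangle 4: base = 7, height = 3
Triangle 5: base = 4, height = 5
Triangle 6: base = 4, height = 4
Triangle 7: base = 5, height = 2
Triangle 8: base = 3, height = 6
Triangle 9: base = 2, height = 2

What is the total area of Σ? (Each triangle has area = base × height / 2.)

(1/2)×3×6 + (1/2)×8×7 + (1/2)×5×7 + (1/2)×7×3 + (1/2)×4×5 + (1/2)×4×4 + (1/2)×5×2 + (1/2)×3×6 + (1/2)×2×2 = 99.0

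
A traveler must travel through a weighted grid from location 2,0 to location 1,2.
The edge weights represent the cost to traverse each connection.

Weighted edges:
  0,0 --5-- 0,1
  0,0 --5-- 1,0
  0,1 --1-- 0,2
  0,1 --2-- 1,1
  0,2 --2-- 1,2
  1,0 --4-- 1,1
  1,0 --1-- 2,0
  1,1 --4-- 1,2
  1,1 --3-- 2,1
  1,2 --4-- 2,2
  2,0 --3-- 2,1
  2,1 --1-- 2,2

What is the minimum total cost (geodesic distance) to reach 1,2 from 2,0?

Shortest path: 2,0 → 2,1 → 2,2 → 1,2, total weight = 8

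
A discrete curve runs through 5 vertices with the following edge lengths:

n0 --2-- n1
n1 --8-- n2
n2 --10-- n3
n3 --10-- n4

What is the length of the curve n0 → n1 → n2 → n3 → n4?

Arc length = 2 + 8 + 10 + 10 = 30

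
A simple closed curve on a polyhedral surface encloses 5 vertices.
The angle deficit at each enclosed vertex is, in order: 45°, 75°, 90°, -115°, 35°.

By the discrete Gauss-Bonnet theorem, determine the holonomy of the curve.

Holonomy = total enclosed curvature = 45° + 75° + 90° + (-115°) + 35° = 130°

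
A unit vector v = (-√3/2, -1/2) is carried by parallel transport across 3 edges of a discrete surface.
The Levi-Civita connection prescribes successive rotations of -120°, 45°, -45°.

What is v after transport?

Total rotation: (-120°) + 45° + (-45°) = -120°. Final vector: (0, 1)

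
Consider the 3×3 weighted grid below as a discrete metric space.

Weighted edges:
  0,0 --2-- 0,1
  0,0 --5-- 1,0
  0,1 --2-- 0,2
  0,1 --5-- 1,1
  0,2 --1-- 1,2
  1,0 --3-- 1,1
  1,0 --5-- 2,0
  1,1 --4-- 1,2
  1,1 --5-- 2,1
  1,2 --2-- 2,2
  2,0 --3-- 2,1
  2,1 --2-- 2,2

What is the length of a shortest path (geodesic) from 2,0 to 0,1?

Shortest path: 2,0 → 2,1 → 2,2 → 1,2 → 0,2 → 0,1, total weight = 10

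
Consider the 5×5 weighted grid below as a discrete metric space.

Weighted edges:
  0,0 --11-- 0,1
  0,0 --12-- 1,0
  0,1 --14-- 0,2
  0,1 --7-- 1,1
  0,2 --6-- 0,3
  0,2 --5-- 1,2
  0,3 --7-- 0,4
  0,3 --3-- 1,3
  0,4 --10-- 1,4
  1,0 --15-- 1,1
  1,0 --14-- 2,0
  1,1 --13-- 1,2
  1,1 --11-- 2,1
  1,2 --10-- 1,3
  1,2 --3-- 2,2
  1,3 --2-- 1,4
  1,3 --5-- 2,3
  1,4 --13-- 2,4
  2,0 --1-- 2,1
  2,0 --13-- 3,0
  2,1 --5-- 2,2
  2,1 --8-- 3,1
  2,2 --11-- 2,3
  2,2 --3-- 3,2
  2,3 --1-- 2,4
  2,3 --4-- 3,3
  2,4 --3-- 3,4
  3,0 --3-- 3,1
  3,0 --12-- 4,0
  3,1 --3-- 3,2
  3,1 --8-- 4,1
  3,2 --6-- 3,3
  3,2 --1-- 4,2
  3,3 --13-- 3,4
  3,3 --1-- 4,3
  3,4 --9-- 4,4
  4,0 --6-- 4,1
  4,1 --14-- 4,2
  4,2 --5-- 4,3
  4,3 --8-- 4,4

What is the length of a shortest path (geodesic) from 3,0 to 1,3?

Shortest path: 3,0 → 3,1 → 3,2 → 3,3 → 2,3 → 1,3, total weight = 21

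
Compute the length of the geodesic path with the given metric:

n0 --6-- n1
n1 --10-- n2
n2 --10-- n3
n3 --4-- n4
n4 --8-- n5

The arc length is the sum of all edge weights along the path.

Arc length = 6 + 10 + 10 + 4 + 8 = 38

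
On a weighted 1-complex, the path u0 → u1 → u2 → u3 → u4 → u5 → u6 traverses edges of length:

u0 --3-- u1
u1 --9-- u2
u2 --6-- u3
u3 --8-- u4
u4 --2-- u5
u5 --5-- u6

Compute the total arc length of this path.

Arc length = 3 + 9 + 6 + 8 + 2 + 5 = 33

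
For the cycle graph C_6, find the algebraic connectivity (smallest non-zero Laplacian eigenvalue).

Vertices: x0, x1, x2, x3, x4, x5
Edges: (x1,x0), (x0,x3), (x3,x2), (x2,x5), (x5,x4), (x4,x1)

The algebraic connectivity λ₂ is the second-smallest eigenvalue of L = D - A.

The cycle graph C_n has Laplacian eigenvalues λ_k = 2 − 2cos(2πk/n), k = 0, 1, …, n−1. Here n = 6:
k=0: 2 − 2cos(0) = 0.0; k=1: 2 − 2cos(π/3) = 1.0; k=2: 2 − 2cos(2π/3) = 3.0; k=3: 2 − 2cos(π) = 4.0; k=4: 2 − 2cos(4π/3) = 3.0; k=5: 2 − 2cos(5π/3) = 1.0.
Laplacian eigenvalues: [0.0, 1.0, 1.0, 3.0, 3.0, 4.0]. Algebraic connectivity (smallest non-zero eigenvalue) = 1.0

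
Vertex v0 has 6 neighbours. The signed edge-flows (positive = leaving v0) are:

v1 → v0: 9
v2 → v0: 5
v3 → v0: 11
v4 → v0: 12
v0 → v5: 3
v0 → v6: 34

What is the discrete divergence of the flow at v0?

Divergence = sum of outgoing flows = (-9) + (-5) + (-11) + (-12) + 3 + 34 = 0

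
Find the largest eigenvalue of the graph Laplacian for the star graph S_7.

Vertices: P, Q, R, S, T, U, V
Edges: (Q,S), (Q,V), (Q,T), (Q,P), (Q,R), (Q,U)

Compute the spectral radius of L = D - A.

The star S_7 is the complete bipartite graph K_{1,6} (one hub of degree 6, 6 leaves of degree 1). The Laplacian spectrum of K_{p,q} is 0, p (multiplicity q−1), q (multiplicity p−1), p+q. With p = 1, q = 6: 0 once, 1 with multiplicity 5, and 7 once. (Check: trace L = sum of degrees = 12 = 5·1 + 7.)
Laplacian eigenvalues: [0.0, 1.0, 1.0, 1.0, 1.0, 1.0, 7.0]. Largest eigenvalue (spectral radius) = 7.0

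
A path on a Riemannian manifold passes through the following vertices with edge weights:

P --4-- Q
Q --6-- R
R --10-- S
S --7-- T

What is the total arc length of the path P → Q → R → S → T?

Arc length = 4 + 6 + 10 + 7 = 27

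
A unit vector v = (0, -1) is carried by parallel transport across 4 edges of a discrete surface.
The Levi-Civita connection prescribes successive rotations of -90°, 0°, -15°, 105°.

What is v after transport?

Total rotation: (-90°) + 0° + (-15°) + 105° = 0°. Final vector: (0, -1)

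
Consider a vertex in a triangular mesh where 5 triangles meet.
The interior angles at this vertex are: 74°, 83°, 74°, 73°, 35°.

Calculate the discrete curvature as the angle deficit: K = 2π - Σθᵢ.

Sum of angles = 339°. K = 360° - 339° = 21° = 7π/60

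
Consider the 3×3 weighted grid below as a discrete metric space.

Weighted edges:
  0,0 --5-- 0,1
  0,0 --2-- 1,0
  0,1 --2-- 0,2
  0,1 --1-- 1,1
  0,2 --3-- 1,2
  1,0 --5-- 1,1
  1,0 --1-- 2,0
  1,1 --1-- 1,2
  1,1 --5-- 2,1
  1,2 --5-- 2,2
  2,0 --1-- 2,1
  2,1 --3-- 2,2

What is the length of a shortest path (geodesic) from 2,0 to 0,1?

Shortest path: 2,0 → 1,0 → 1,1 → 0,1, total weight = 7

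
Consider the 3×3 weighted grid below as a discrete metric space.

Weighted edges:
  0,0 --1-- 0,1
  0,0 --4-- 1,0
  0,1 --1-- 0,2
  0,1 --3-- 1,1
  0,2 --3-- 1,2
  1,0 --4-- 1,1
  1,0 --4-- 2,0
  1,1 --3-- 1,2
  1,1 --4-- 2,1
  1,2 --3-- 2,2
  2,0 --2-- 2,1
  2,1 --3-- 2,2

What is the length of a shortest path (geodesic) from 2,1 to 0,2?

Shortest path: 2,1 → 1,1 → 0,1 → 0,2, total weight = 8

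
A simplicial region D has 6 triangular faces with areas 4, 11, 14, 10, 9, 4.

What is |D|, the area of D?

4 + 11 + 14 + 10 + 9 + 4 = 52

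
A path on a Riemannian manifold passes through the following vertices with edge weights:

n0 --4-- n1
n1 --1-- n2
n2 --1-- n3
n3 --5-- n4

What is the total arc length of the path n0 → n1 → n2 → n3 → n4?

Arc length = 4 + 1 + 1 + 5 = 11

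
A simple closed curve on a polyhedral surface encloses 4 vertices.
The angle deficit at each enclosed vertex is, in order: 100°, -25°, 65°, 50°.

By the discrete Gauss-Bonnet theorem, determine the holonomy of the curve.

Holonomy = total enclosed curvature = 100° + (-25°) + 65° + 50° = 190°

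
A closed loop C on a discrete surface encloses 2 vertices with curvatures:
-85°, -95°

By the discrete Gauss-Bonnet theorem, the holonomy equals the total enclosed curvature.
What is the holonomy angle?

Holonomy = total enclosed curvature = (-85°) + (-95°) = -180°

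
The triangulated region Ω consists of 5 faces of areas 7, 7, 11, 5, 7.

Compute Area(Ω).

7 + 7 + 11 + 5 + 7 = 37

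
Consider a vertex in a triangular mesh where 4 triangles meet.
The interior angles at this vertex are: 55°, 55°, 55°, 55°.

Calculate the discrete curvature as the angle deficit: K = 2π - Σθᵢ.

Sum of angles = 220°. K = 360° - 220° = 140°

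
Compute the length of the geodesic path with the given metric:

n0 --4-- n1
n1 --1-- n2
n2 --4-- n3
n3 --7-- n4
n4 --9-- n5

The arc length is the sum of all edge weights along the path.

Arc length = 4 + 1 + 4 + 7 + 9 = 25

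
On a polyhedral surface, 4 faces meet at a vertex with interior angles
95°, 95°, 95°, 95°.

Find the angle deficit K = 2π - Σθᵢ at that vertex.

Sum of angles = 380°. K = 360° - 380° = -20°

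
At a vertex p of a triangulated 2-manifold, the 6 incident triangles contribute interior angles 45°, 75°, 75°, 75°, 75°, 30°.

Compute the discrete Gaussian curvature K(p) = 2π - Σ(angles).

Sum of angles = 375°. K = 360° - 375° = -15° = -π/12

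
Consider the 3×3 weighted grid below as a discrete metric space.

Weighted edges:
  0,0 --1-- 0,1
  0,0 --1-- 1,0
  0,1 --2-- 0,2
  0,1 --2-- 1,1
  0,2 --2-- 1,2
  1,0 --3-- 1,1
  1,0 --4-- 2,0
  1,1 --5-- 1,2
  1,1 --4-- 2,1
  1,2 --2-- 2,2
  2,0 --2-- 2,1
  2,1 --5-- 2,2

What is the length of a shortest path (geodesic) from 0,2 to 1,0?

Shortest path: 0,2 → 0,1 → 0,0 → 1,0, total weight = 4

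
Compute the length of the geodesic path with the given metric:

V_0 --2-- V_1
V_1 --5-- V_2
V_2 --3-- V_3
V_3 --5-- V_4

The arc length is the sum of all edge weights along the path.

Arc length = 2 + 5 + 3 + 5 = 15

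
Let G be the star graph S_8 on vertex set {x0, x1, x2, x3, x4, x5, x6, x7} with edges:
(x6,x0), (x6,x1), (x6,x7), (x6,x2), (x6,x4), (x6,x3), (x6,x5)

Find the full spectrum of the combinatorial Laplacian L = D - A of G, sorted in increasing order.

The star S_8 is the complete bipartite graph K_{1,7} (one hub of degree 7, 7 leaves of degree 1). The Laplacian spectrum of K_{p,q} is 0, p (multiplicity q−1), q (multiplicity p−1), p+q. With p = 1, q = 7: 0 once, 1 with multiplicity 6, and 8 once. (Check: trace L = sum of degrees = 14 = 6·1 + 8.)
Laplacian eigenvalues (increasing order): [0.0, 1.0, 1.0, 1.0, 1.0, 1.0, 1.0, 8.0]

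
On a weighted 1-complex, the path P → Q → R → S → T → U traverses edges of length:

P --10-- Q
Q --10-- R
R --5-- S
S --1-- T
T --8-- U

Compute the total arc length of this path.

Arc length = 10 + 10 + 5 + 1 + 8 = 34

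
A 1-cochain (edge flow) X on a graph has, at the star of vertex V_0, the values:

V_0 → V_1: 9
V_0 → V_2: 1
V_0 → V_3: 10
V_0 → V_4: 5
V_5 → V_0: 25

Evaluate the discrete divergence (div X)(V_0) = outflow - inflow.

Divergence = sum of outgoing flows = 9 + 1 + 10 + 5 + (-25) = 0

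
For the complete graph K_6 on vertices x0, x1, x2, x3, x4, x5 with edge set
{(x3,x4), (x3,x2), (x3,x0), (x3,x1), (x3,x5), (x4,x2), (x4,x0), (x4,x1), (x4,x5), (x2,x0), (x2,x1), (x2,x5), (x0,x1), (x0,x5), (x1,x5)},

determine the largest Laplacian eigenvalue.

For the complete graph K_n, L = nI − J (J = all-ones matrix). J has eigenvalues n (once, eigenvector 𝟙) and 0 (multiplicity n−1), so L has eigenvalues 0 (once) and n (multiplicity n−1). Here n = 6: eigenvalue 0 once and 6 with multiplicity 5.
Laplacian eigenvalues: [0.0, 6.0, 6.0, 6.0, 6.0, 6.0]. Largest eigenvalue (spectral radius) = 6.0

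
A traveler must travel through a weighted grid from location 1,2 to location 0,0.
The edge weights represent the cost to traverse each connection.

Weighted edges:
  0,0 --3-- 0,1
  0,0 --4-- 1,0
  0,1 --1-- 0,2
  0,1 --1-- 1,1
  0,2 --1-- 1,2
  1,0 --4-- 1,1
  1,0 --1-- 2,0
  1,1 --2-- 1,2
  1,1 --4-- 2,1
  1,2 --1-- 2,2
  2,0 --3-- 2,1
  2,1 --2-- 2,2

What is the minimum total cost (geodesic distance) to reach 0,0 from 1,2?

Shortest path: 1,2 → 0,2 → 0,1 → 0,0, total weight = 5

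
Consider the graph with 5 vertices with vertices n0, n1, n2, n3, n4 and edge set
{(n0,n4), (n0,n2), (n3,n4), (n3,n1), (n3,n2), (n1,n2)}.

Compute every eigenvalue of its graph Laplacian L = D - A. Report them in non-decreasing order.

Degrees: deg(n0) = 2, deg(n1) = 2, deg(n2) = 3, deg(n3) = 3, deg(n4) = 2.
L = D − A with rows/columns ordered (n0, n1, n2, n3, n4):
  [ 2,  0, -1,  0, -1]
  [ 0,  2, -1, -1,  0]
  [-1, -1,  3, -1,  0]
  [ 0, -1, -1,  3, -1]
  [-1,  0,  0, -1,  2]
Characteristic polynomial: det(λI − L) = λ(λ² − 5λ + 5)(λ² − 7λ + 11).
Roots: λ = 0; (λ² − 5λ + 5) = 0 ⇒ λ = (5 ± √5)/2 ≈ 1.382, 3.618; (λ² − 7λ + 11) = 0 ⇒ λ = (7 ± √5)/2 ≈ 2.382, 4.618.
(Check: the roots sum (with multiplicity) to 12, matching trace L = Σdeg = 2·6 = 12.)
Laplacian eigenvalues (increasing order): [0.0, 1.382, 2.382, 3.618, 4.618]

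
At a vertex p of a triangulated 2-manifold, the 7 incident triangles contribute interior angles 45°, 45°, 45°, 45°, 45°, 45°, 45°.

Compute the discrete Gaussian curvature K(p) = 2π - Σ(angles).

Sum of angles = 315°. K = 360° - 315° = 45°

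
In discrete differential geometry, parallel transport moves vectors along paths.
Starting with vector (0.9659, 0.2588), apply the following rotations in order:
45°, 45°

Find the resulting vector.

Total rotation: 45° + 45° = 90°. Final vector: (-0.2588, 0.9659)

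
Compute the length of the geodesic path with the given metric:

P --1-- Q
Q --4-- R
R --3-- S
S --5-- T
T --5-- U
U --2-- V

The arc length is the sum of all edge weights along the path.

Arc length = 1 + 4 + 3 + 5 + 5 + 2 = 20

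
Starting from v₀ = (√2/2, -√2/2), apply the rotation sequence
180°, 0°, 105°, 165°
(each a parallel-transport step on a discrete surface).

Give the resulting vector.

Total rotation: 180° + 0° + 105° + 165° = 450° ≡ 90° (mod 360°). Final vector: (0.7071, 0.7071)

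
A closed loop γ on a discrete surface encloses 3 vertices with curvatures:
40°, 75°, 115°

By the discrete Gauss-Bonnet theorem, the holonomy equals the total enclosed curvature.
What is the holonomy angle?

Holonomy = total enclosed curvature = 40° + 75° + 115° = 230°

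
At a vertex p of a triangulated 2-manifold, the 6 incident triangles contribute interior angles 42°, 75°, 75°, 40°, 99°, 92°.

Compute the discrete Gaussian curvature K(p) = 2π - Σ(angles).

Sum of angles = 423°. K = 360° - 423° = -63° = -7π/20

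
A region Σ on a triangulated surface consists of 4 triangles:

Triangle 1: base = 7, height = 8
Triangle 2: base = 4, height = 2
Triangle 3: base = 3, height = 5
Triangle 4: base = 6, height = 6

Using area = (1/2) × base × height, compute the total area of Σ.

(1/2)×7×8 + (1/2)×4×2 + (1/2)×3×5 + (1/2)×6×6 = 57.5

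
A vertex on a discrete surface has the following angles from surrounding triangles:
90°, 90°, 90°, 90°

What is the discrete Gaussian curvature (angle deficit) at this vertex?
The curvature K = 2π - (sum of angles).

Sum of angles = 360°. K = 360° - 360° = 0° = 0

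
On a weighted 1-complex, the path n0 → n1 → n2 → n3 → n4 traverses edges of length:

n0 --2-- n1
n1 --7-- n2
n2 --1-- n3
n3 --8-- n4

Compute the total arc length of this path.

Arc length = 2 + 7 + 1 + 8 = 18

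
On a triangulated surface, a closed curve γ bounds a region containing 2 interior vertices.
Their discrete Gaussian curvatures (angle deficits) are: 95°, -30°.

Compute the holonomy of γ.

Holonomy = total enclosed curvature = 95° + (-30°) = 65°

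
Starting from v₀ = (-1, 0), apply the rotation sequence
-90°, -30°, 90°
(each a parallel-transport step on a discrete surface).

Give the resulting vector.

Total rotation: (-90°) + (-30°) + 90° = -30°. Final vector: (-0.8660, 0.5000)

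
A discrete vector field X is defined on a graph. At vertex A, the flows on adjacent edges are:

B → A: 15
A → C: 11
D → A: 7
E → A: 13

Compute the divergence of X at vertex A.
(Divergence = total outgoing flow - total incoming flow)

Divergence = sum of outgoing flows = (-15) + 11 + (-7) + (-13) = -24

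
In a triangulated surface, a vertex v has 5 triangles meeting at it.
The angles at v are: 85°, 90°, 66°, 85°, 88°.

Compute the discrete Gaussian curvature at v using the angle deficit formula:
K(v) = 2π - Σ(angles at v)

Sum of angles = 414°. K = 360° - 414° = -54° = -3π/10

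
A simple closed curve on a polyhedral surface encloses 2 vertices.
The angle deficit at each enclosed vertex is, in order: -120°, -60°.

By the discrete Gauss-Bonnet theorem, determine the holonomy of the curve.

Holonomy = total enclosed curvature = (-120°) + (-60°) = -180°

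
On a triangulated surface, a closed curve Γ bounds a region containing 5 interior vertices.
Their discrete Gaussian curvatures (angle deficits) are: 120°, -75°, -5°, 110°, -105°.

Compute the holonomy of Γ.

Holonomy = total enclosed curvature = 120° + (-75°) + (-5°) + 110° + (-105°) = 45°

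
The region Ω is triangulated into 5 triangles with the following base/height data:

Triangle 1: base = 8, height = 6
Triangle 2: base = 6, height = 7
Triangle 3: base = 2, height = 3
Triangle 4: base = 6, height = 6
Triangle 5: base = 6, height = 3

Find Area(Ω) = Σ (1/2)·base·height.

(1/2)×8×6 + (1/2)×6×7 + (1/2)×2×3 + (1/2)×6×6 + (1/2)×6×3 = 75.0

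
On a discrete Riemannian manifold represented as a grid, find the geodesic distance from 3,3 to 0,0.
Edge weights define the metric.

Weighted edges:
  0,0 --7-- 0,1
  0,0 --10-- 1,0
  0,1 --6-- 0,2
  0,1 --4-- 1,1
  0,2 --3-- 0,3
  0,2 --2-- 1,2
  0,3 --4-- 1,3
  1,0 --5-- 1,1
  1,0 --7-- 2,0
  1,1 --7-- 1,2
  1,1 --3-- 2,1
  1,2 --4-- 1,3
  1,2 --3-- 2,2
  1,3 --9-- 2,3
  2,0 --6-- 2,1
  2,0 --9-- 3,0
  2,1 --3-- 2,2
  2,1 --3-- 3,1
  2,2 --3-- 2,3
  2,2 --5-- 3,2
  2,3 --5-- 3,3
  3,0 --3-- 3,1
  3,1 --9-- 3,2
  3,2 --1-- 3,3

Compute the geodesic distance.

Shortest path: 3,3 → 3,2 → 2,2 → 2,1 → 1,1 → 0,1 → 0,0, total weight = 23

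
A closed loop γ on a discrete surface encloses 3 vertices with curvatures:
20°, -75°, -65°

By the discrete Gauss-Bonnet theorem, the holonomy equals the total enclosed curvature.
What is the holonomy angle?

Holonomy = total enclosed curvature = 20° + (-75°) + (-65°) = -120°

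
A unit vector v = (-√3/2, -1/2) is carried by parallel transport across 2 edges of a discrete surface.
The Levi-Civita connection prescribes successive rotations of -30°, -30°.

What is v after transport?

Total rotation: (-30°) + (-30°) = -60°. Final vector: (-0.8660, 0.5000)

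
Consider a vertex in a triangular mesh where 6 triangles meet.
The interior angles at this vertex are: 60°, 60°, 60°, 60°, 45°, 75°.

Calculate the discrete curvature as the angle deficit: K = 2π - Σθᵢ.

Sum of angles = 360°. K = 360° - 360° = 0°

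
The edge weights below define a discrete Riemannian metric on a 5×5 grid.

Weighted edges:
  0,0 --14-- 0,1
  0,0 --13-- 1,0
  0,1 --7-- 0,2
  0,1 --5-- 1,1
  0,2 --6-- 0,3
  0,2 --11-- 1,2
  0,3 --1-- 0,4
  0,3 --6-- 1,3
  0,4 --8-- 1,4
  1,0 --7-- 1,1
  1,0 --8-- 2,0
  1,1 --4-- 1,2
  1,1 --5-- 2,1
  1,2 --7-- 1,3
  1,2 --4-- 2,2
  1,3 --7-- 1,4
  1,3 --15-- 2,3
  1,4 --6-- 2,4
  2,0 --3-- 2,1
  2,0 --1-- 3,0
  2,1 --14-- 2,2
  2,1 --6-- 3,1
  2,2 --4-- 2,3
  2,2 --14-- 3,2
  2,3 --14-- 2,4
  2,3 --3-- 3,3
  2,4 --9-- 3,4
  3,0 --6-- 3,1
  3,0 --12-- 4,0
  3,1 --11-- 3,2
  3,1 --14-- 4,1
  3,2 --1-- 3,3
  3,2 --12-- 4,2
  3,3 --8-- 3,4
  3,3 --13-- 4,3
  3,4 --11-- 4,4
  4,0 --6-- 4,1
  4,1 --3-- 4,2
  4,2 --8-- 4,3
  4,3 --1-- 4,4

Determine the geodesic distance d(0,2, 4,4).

Shortest path: 0,2 → 1,2 → 2,2 → 2,3 → 3,3 → 4,3 → 4,4, total weight = 36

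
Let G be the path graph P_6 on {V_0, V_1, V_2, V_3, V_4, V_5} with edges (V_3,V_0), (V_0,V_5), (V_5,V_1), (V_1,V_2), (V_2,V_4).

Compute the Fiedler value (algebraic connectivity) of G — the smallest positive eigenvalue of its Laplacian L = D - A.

The path graph P_n has Laplacian eigenvalues λ_k = 2 − 2cos(kπ/n), k = 0, 1, …, n−1. Here n = 6:
k=0: 2 − 2cos(0) = 0.0; k=1: 2 − 2cos(π/6) = 0.2679; k=2: 2 − 2cos(π/3) = 1.0; k=3: 2 − 2cos(π/2) = 2.0; k=4: 2 − 2cos(2π/3) = 3.0; k=5: 2 − 2cos(5π/6) = 3.7321.
Laplacian eigenvalues: [0.0, 0.2679, 1.0, 2.0, 3.0, 3.7321]. Algebraic connectivity (smallest non-zero eigenvalue) = 0.2679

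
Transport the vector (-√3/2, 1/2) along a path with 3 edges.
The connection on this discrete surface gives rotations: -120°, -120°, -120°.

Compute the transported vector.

Total rotation: (-120°) + (-120°) + (-120°) = -360° ≡ 0° (mod 360°). Final vector: (-0.8660, 0.5000)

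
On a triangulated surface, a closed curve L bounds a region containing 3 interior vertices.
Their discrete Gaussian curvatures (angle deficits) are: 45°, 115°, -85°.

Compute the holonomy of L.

Holonomy = total enclosed curvature = 45° + 115° + (-85°) = 75°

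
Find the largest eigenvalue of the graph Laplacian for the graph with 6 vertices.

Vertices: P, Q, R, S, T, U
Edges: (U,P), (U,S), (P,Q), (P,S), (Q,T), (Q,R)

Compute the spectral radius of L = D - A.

Degrees: deg(P) = 3, deg(Q) = 3, deg(R) = 1, deg(S) = 2, deg(T) = 1, deg(U) = 2.
L = D − A with rows/columns ordered (P, Q, R, S, T, U):
  [ 3, -1,  0, -1,  0, -1]
  [-1,  3, -1,  0, -1,  0]
  [ 0, -1,  1,  0,  0,  0]
  [-1,  0,  0,  2,  0, -1]
  [ 0, -1,  0,  0,  1,  0]
  [-1,  0,  0, -1,  0,  2]
Characteristic polynomial: det(λI − L) = λ(λ² − 5λ + 2)(λ − 1)(λ − 3)².
Roots: λ = 0; (λ² − 5λ + 2) = 0 ⇒ λ = (5 ± √17)/2 ≈ 0.4384, 4.5616; (λ − 1) = 0 ⇒ λ = 1; (λ − 3) = 0 ⇒ λ = 3 (multiplicity 2).
(Check: the roots sum (with multiplicity) to 12, matching trace L = Σdeg = 2·6 = 12.)
Laplacian eigenvalues: [0.0, 0.4384, 1.0, 3.0, 3.0, 4.5616]. Largest eigenvalue (spectral radius) = 4.5616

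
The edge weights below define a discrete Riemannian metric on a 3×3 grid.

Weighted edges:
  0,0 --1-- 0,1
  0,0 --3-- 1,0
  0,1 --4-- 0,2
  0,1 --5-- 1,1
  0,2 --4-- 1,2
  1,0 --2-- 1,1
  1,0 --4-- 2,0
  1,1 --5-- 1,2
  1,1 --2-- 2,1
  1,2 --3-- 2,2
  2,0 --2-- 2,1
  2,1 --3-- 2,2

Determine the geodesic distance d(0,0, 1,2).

Shortest path: 0,0 → 0,1 → 0,2 → 1,2, total weight = 9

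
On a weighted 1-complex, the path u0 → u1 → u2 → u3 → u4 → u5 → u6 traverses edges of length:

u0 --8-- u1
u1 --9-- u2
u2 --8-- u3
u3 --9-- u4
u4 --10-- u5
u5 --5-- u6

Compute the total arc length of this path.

Arc length = 8 + 9 + 8 + 9 + 10 + 5 = 49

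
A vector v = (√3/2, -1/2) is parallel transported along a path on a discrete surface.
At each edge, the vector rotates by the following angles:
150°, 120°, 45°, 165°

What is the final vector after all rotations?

Total rotation: 150° + 120° + 45° + 165° = 480° ≡ 120° (mod 360°). Final vector: (0, 1)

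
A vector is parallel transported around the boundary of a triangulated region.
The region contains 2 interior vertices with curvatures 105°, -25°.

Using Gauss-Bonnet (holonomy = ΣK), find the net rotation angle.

Holonomy = total enclosed curvature = 105° + (-25°) = 80°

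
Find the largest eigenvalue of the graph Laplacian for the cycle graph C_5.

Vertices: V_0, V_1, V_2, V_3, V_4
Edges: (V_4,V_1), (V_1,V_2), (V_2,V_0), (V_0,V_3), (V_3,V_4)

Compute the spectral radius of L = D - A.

The cycle graph C_n has Laplacian eigenvalues λ_k = 2 − 2cos(2πk/n), k = 0, 1, …, n−1. Here n = 5:
k=0: 2 − 2cos(0) = 0.0; k=1: 2 − 2cos(2π/5) = 1.382; k=2: 2 − 2cos(4π/5) = 3.618; k=3: 2 − 2cos(6π/5) = 3.618; k=4: 2 − 2cos(8π/5) = 1.382.
Laplacian eigenvalues: [0.0, 1.382, 1.382, 3.618, 3.618]. Largest eigenvalue (spectral radius) = 3.618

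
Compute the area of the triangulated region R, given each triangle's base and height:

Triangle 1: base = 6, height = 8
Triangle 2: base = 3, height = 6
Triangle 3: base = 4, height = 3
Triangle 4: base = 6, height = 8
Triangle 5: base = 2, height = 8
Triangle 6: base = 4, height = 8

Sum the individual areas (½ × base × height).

(1/2)×6×8 + (1/2)×3×6 + (1/2)×4×3 + (1/2)×6×8 + (1/2)×2×8 + (1/2)×4×8 = 87.0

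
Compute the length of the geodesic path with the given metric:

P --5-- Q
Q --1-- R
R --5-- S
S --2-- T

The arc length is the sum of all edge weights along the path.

Arc length = 5 + 1 + 5 + 2 = 13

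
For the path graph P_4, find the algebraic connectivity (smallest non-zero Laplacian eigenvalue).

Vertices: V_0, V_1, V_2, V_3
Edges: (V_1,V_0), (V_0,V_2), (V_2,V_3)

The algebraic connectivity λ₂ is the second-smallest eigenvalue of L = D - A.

The path graph P_n has Laplacian eigenvalues λ_k = 2 − 2cos(kπ/n), k = 0, 1, …, n−1. Here n = 4:
k=0: 2 − 2cos(0) = 0.0; k=1: 2 − 2cos(π/4) = 0.5858; k=2: 2 − 2cos(π/2) = 2.0; k=3: 2 − 2cos(3π/4) = 3.4142.
Laplacian eigenvalues: [0.0, 0.5858, 2.0, 3.4142]. Algebraic connectivity (smallest non-zero eigenvalue) = 0.5858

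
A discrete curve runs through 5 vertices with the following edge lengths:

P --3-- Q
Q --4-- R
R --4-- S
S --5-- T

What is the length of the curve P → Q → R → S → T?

Arc length = 3 + 4 + 4 + 5 = 16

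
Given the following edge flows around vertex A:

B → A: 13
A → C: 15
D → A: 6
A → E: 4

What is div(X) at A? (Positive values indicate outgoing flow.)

Divergence = sum of outgoing flows = (-13) + 15 + (-6) + 4 = 0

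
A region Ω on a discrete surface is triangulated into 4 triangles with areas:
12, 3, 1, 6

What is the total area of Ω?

12 + 3 + 1 + 6 = 22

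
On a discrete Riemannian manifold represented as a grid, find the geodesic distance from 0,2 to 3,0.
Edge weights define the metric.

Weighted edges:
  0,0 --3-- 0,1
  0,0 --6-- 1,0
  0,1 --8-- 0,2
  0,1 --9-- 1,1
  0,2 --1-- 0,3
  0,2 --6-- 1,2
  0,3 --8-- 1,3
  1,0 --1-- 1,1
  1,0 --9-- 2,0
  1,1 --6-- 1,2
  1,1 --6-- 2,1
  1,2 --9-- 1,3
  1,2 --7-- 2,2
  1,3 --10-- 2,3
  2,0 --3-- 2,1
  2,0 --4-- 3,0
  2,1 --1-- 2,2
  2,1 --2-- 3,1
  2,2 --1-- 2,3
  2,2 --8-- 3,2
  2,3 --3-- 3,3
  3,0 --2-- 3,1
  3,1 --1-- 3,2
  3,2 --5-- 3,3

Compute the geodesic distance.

Shortest path: 0,2 → 1,2 → 2,2 → 2,1 → 3,1 → 3,0, total weight = 18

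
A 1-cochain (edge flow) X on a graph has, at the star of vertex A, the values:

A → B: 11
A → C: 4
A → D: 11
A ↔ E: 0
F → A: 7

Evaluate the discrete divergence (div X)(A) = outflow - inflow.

Divergence = sum of outgoing flows = 11 + 4 + 11 + 0 + (-7) = 19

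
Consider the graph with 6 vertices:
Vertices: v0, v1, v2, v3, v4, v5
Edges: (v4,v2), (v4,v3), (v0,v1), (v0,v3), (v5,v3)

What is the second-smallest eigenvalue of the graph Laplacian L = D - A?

Degrees: deg(v0) = 2, deg(v1) = 1, deg(v2) = 1, deg(v3) = 3, deg(v4) = 2, deg(v5) = 1.
L = D − A with rows/columns ordered (v0, v1, v2, v3, v4, v5):
  [ 2, -1,  0, -1,  0,  0]
  [-1,  1,  0,  0,  0,  0]
  [ 0,  0,  1,  0, -1,  0]
  [-1,  0,  0,  3, -1, -1]
  [ 0,  0, -1, -1,  2,  0]
  [ 0,  0,  0, -1,  0,  1]
Characteristic polynomial: det(λI − L) = λ(λ² − 3λ + 1)(λ² − 5λ + 3)(λ − 2).
Roots: λ = 0; (λ² − 3λ + 1) = 0 ⇒ λ = (3 ± √5)/2 ≈ 0.382, 2.618; (λ² − 5λ + 3) = 0 ⇒ λ = (5 ± √13)/2 ≈ 0.6972, 4.3028; (λ − 2) = 0 ⇒ λ = 2.
(Check: the roots sum (with multiplicity) to 10, matching trace L = Σdeg = 2·5 = 10.)
Laplacian eigenvalues: [0.0, 0.382, 0.6972, 2.0, 2.618, 4.3028]. Algebraic connectivity (smallest non-zero eigenvalue) = 0.382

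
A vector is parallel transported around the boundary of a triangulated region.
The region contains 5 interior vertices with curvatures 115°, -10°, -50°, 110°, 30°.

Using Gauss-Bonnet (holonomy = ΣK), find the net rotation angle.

Holonomy = total enclosed curvature = 115° + (-10°) + (-50°) + 110° + 30° = 195°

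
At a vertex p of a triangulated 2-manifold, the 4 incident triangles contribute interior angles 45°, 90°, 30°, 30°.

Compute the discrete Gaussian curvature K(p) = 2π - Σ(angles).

Sum of angles = 195°. K = 360° - 195° = 165°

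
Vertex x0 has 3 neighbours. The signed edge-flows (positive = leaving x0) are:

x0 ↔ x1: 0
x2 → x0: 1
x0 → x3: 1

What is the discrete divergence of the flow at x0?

Divergence = sum of outgoing flows = 0 + (-1) + 1 = 0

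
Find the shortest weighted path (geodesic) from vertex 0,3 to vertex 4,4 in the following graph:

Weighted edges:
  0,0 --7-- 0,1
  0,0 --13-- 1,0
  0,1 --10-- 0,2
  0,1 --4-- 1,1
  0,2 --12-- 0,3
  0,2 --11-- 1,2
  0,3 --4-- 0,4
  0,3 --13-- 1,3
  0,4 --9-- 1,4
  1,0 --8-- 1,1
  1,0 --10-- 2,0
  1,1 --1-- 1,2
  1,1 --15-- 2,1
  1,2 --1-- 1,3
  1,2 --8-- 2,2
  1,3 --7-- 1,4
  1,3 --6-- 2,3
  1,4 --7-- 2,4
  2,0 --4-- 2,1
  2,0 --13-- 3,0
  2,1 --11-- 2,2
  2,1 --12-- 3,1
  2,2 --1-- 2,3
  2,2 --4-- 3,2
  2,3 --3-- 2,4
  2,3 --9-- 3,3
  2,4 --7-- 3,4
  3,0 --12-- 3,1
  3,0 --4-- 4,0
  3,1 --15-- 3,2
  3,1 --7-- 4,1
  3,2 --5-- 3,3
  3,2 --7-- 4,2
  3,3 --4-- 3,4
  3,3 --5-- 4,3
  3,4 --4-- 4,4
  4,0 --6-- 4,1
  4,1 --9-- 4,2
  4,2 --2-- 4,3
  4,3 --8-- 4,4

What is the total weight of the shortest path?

Shortest path: 0,3 → 0,4 → 1,4 → 2,4 → 3,4 → 4,4, total weight = 31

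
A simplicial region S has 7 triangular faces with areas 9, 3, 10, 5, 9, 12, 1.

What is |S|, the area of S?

9 + 3 + 10 + 5 + 9 + 12 + 1 = 49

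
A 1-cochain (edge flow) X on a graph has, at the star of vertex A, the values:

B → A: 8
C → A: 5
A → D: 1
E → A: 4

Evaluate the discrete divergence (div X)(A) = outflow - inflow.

Divergence = sum of outgoing flows = (-8) + (-5) + 1 + (-4) = -16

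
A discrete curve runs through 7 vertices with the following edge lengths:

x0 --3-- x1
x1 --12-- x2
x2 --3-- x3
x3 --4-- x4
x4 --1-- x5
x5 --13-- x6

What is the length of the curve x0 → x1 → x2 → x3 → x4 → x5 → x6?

Arc length = 3 + 12 + 3 + 4 + 1 + 13 = 36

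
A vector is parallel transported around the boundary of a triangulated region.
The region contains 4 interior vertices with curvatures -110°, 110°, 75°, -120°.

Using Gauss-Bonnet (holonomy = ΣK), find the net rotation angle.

Holonomy = total enclosed curvature = (-110°) + 110° + 75° + (-120°) = -45°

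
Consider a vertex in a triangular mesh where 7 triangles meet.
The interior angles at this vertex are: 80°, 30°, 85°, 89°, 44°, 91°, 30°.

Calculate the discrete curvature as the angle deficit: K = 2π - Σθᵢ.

Sum of angles = 449°. K = 360° - 449° = -89° = -89π/180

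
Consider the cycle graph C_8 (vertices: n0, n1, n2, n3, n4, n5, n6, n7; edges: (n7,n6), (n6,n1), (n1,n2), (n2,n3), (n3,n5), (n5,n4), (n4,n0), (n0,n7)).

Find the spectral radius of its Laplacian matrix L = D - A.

The cycle graph C_n has Laplacian eigenvalues λ_k = 2 − 2cos(2πk/n), k = 0, 1, …, n−1. Here n = 8:
k=0: 2 − 2cos(0) = 0.0; k=1: 2 − 2cos(π/4) = 0.5858; k=2: 2 − 2cos(π/2) = 2.0; k=3: 2 − 2cos(3π/4) = 3.4142; k=4: 2 − 2cos(π) = 4.0; k=5: 2 − 2cos(5π/4) = 3.4142; k=6: 2 − 2cos(3π/2) = 2.0; k=7: 2 − 2cos(7π/4) = 0.5858.
Laplacian eigenvalues: [0.0, 0.5858, 0.5858, 2.0, 2.0, 3.4142, 3.4142, 4.0]. Largest eigenvalue (spectral radius) = 4.0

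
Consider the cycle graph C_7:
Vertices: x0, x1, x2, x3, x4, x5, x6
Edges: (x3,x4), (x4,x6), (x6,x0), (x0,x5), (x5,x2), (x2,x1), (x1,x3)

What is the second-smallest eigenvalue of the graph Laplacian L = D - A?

The cycle graph C_n has Laplacian eigenvalues λ_k = 2 − 2cos(2πk/n), k = 0, 1, …, n−1. Here n = 7:
k=0: 2 − 2cos(0) = 0.0; k=1: 2 − 2cos(2π/7) = 0.753; k=2: 2 − 2cos(4π/7) = 2.445; k=3: 2 − 2cos(6π/7) = 3.8019; k=4: 2 − 2cos(8π/7) = 3.8019; k=5: 2 − 2cos(10π/7) = 2.445; k=6: 2 − 2cos(12π/7) = 0.753.
Laplacian eigenvalues: [0.0, 0.753, 0.753, 2.445, 2.445, 3.8019, 3.8019]. Algebraic connectivity (smallest non-zero eigenvalue) = 0.753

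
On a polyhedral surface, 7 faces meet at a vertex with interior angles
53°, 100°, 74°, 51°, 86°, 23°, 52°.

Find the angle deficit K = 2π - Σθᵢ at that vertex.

Sum of angles = 439°. K = 360° - 439° = -79° = -79π/180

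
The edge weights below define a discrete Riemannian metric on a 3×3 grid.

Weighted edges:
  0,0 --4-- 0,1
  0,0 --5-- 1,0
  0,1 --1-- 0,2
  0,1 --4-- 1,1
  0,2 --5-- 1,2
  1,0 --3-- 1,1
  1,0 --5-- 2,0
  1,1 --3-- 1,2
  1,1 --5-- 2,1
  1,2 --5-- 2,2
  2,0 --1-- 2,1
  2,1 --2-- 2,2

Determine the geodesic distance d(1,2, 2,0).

Shortest path: 1,2 → 2,2 → 2,1 → 2,0, total weight = 8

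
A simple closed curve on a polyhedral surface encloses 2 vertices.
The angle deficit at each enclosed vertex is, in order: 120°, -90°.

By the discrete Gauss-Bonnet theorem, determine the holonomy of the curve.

Holonomy = total enclosed curvature = 120° + (-90°) = 30°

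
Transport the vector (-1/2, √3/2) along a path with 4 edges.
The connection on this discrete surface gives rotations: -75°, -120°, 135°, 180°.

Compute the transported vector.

Total rotation: (-75°) + (-120°) + 135° + 180° = 120°. Final vector: (-0.5000, -0.8660)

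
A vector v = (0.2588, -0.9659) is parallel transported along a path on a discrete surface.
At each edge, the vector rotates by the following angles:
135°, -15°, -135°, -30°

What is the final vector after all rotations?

Total rotation: 135° + (-15°) + (-135°) + (-30°) = -45°. Final vector: (-0.5000, -0.8660)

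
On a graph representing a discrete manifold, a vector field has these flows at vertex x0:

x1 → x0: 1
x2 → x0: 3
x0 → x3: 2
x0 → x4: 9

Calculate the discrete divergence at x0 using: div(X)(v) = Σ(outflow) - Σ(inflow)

Divergence = sum of outgoing flows = (-1) + (-3) + 2 + 9 = 7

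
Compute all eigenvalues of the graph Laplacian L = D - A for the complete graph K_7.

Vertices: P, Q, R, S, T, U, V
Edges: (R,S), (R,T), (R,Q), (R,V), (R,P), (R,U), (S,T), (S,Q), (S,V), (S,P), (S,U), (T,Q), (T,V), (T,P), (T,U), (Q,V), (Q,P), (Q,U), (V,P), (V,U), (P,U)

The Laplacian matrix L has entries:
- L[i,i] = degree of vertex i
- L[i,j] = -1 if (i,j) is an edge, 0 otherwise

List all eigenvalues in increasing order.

For the complete graph K_n, L = nI − J (J = all-ones matrix). J has eigenvalues n (once, eigenvector 𝟙) and 0 (multiplicity n−1), so L has eigenvalues 0 (once) and n (multiplicity n−1). Here n = 7: eigenvalue 0 once and 7 with multiplicity 6.
Laplacian eigenvalues (increasing order): [0.0, 7.0, 7.0, 7.0, 7.0, 7.0, 7.0]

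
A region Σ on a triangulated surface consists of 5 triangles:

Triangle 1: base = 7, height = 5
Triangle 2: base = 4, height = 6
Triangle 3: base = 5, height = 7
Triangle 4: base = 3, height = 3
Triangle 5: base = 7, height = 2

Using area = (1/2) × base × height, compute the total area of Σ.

(1/2)×7×5 + (1/2)×4×6 + (1/2)×5×7 + (1/2)×3×3 + (1/2)×7×2 = 58.5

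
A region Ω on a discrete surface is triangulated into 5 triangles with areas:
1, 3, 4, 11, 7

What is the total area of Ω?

1 + 3 + 4 + 11 + 7 = 26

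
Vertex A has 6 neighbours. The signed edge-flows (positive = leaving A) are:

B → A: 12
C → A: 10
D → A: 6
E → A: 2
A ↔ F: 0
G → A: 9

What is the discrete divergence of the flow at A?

Divergence = sum of outgoing flows = (-12) + (-10) + (-6) + (-2) + 0 + (-9) = -39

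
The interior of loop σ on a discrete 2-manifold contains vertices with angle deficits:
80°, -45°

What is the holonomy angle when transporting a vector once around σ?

Holonomy = total enclosed curvature = 80° + (-45°) = 35°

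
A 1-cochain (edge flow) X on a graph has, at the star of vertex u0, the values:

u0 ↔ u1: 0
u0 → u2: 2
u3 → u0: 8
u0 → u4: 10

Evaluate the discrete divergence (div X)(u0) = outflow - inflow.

Divergence = sum of outgoing flows = 0 + 2 + (-8) + 10 = 4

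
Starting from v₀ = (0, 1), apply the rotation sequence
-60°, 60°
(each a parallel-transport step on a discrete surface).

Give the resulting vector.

Total rotation: (-60°) + 60° = 0°. Final vector: (0, 1)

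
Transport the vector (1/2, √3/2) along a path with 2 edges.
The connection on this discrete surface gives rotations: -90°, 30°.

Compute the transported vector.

Total rotation: (-90°) + 30° = -60°. Final vector: (1, 0)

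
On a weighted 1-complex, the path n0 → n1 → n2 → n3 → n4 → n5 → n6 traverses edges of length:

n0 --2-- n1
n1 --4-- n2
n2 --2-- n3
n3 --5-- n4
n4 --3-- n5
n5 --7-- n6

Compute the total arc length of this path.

Arc length = 2 + 4 + 2 + 5 + 3 + 7 = 23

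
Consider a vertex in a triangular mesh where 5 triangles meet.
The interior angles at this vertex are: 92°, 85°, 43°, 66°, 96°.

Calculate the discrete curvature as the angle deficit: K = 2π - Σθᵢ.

Sum of angles = 382°. K = 360° - 382° = -22° = -11π/90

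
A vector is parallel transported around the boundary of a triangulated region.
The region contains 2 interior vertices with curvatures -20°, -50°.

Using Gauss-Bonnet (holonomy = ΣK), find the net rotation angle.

Holonomy = total enclosed curvature = (-20°) + (-50°) = -70°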